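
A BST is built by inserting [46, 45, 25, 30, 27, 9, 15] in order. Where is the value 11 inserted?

Starting tree (level order): [46, 45, None, 25, None, 9, 30, None, 15, 27]
Insertion path: 46 -> 45 -> 25 -> 9 -> 15
Result: insert 11 as left child of 15
Final tree (level order): [46, 45, None, 25, None, 9, 30, None, 15, 27, None, 11]


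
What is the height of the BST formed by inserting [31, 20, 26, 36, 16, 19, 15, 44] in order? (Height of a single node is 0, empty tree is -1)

Insertion order: [31, 20, 26, 36, 16, 19, 15, 44]
Tree (level-order array): [31, 20, 36, 16, 26, None, 44, 15, 19]
Compute height bottom-up (empty subtree = -1):
  height(15) = 1 + max(-1, -1) = 0
  height(19) = 1 + max(-1, -1) = 0
  height(16) = 1 + max(0, 0) = 1
  height(26) = 1 + max(-1, -1) = 0
  height(20) = 1 + max(1, 0) = 2
  height(44) = 1 + max(-1, -1) = 0
  height(36) = 1 + max(-1, 0) = 1
  height(31) = 1 + max(2, 1) = 3
Height = 3


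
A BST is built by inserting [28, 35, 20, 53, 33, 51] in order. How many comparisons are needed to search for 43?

Search path for 43: 28 -> 35 -> 53 -> 51
Found: False
Comparisons: 4


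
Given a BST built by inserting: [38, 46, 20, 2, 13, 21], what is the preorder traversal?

Tree insertion order: [38, 46, 20, 2, 13, 21]
Tree (level-order array): [38, 20, 46, 2, 21, None, None, None, 13]
Preorder traversal: [38, 20, 2, 13, 21, 46]


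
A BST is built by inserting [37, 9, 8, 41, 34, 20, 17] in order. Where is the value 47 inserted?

Starting tree (level order): [37, 9, 41, 8, 34, None, None, None, None, 20, None, 17]
Insertion path: 37 -> 41
Result: insert 47 as right child of 41
Final tree (level order): [37, 9, 41, 8, 34, None, 47, None, None, 20, None, None, None, 17]


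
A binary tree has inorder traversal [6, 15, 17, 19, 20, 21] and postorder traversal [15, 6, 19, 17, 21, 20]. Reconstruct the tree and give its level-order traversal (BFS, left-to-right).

Inorder:   [6, 15, 17, 19, 20, 21]
Postorder: [15, 6, 19, 17, 21, 20]
Algorithm: postorder visits root last, so walk postorder right-to-left;
each value is the root of the current inorder slice — split it at that
value, recurse on the right subtree first, then the left.
Recursive splits:
  root=20; inorder splits into left=[6, 15, 17, 19], right=[21]
  root=21; inorder splits into left=[], right=[]
  root=17; inorder splits into left=[6, 15], right=[19]
  root=19; inorder splits into left=[], right=[]
  root=6; inorder splits into left=[], right=[15]
  root=15; inorder splits into left=[], right=[]
Reconstructed level-order: [20, 17, 21, 6, 19, 15]


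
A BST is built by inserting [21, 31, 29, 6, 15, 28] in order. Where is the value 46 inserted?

Starting tree (level order): [21, 6, 31, None, 15, 29, None, None, None, 28]
Insertion path: 21 -> 31
Result: insert 46 as right child of 31
Final tree (level order): [21, 6, 31, None, 15, 29, 46, None, None, 28]


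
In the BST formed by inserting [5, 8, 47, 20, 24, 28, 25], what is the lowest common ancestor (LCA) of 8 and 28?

Tree insertion order: [5, 8, 47, 20, 24, 28, 25]
Tree (level-order array): [5, None, 8, None, 47, 20, None, None, 24, None, 28, 25]
In a BST, the LCA of p=8, q=28 is the first node v on the
root-to-leaf path with p <= v <= q (go left if both < v, right if both > v).
Walk from root:
  at 5: both 8 and 28 > 5, go right
  at 8: 8 <= 8 <= 28, this is the LCA
LCA = 8


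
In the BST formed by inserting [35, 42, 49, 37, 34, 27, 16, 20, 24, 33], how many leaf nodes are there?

Tree built from: [35, 42, 49, 37, 34, 27, 16, 20, 24, 33]
Tree (level-order array): [35, 34, 42, 27, None, 37, 49, 16, 33, None, None, None, None, None, 20, None, None, None, 24]
Rule: A leaf has 0 children.
Per-node child counts:
  node 35: 2 child(ren)
  node 34: 1 child(ren)
  node 27: 2 child(ren)
  node 16: 1 child(ren)
  node 20: 1 child(ren)
  node 24: 0 child(ren)
  node 33: 0 child(ren)
  node 42: 2 child(ren)
  node 37: 0 child(ren)
  node 49: 0 child(ren)
Matching nodes: [24, 33, 37, 49]
Count of leaf nodes: 4


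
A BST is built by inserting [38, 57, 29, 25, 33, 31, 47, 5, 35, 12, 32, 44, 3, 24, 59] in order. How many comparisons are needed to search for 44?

Search path for 44: 38 -> 57 -> 47 -> 44
Found: True
Comparisons: 4


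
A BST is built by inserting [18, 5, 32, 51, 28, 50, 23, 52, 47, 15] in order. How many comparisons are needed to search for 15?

Search path for 15: 18 -> 5 -> 15
Found: True
Comparisons: 3


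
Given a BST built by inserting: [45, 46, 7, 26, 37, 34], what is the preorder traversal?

Tree insertion order: [45, 46, 7, 26, 37, 34]
Tree (level-order array): [45, 7, 46, None, 26, None, None, None, 37, 34]
Preorder traversal: [45, 7, 26, 37, 34, 46]


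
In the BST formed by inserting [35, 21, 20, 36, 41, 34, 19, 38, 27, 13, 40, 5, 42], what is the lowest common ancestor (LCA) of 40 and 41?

Tree insertion order: [35, 21, 20, 36, 41, 34, 19, 38, 27, 13, 40, 5, 42]
Tree (level-order array): [35, 21, 36, 20, 34, None, 41, 19, None, 27, None, 38, 42, 13, None, None, None, None, 40, None, None, 5]
In a BST, the LCA of p=40, q=41 is the first node v on the
root-to-leaf path with p <= v <= q (go left if both < v, right if both > v).
Walk from root:
  at 35: both 40 and 41 > 35, go right
  at 36: both 40 and 41 > 36, go right
  at 41: 40 <= 41 <= 41, this is the LCA
LCA = 41


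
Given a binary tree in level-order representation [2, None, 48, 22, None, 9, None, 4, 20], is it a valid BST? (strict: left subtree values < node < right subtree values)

Level-order array: [2, None, 48, 22, None, 9, None, 4, 20]
Validate using subtree bounds (lo, hi): at each node, require lo < value < hi,
then recurse left with hi=value and right with lo=value.
Preorder trace (stopping at first violation):
  at node 2 with bounds (-inf, +inf): OK
  at node 48 with bounds (2, +inf): OK
  at node 22 with bounds (2, 48): OK
  at node 9 with bounds (2, 22): OK
  at node 4 with bounds (2, 9): OK
  at node 20 with bounds (9, 22): OK
No violation found at any node.
Result: Valid BST


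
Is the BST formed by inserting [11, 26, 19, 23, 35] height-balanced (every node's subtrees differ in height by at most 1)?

Tree (level-order array): [11, None, 26, 19, 35, None, 23]
Definition: a tree is height-balanced if, at every node, |h(left) - h(right)| <= 1 (empty subtree has height -1).
Bottom-up per-node check:
  node 23: h_left=-1, h_right=-1, diff=0 [OK], height=0
  node 19: h_left=-1, h_right=0, diff=1 [OK], height=1
  node 35: h_left=-1, h_right=-1, diff=0 [OK], height=0
  node 26: h_left=1, h_right=0, diff=1 [OK], height=2
  node 11: h_left=-1, h_right=2, diff=3 [FAIL (|-1-2|=3 > 1)], height=3
Node 11 violates the condition: |-1 - 2| = 3 > 1.
Result: Not balanced


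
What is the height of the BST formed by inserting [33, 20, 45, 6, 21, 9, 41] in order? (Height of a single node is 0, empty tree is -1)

Insertion order: [33, 20, 45, 6, 21, 9, 41]
Tree (level-order array): [33, 20, 45, 6, 21, 41, None, None, 9]
Compute height bottom-up (empty subtree = -1):
  height(9) = 1 + max(-1, -1) = 0
  height(6) = 1 + max(-1, 0) = 1
  height(21) = 1 + max(-1, -1) = 0
  height(20) = 1 + max(1, 0) = 2
  height(41) = 1 + max(-1, -1) = 0
  height(45) = 1 + max(0, -1) = 1
  height(33) = 1 + max(2, 1) = 3
Height = 3


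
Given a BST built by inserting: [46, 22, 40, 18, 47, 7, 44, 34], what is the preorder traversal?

Tree insertion order: [46, 22, 40, 18, 47, 7, 44, 34]
Tree (level-order array): [46, 22, 47, 18, 40, None, None, 7, None, 34, 44]
Preorder traversal: [46, 22, 18, 7, 40, 34, 44, 47]


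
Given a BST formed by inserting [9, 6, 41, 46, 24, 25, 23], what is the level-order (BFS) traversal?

Tree insertion order: [9, 6, 41, 46, 24, 25, 23]
Tree (level-order array): [9, 6, 41, None, None, 24, 46, 23, 25]
BFS from the root, enqueuing left then right child of each popped node:
  queue [9] -> pop 9, enqueue [6, 41], visited so far: [9]
  queue [6, 41] -> pop 6, enqueue [none], visited so far: [9, 6]
  queue [41] -> pop 41, enqueue [24, 46], visited so far: [9, 6, 41]
  queue [24, 46] -> pop 24, enqueue [23, 25], visited so far: [9, 6, 41, 24]
  queue [46, 23, 25] -> pop 46, enqueue [none], visited so far: [9, 6, 41, 24, 46]
  queue [23, 25] -> pop 23, enqueue [none], visited so far: [9, 6, 41, 24, 46, 23]
  queue [25] -> pop 25, enqueue [none], visited so far: [9, 6, 41, 24, 46, 23, 25]
Result: [9, 6, 41, 24, 46, 23, 25]


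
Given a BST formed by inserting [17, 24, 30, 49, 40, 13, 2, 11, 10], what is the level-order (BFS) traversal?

Tree insertion order: [17, 24, 30, 49, 40, 13, 2, 11, 10]
Tree (level-order array): [17, 13, 24, 2, None, None, 30, None, 11, None, 49, 10, None, 40]
BFS from the root, enqueuing left then right child of each popped node:
  queue [17] -> pop 17, enqueue [13, 24], visited so far: [17]
  queue [13, 24] -> pop 13, enqueue [2], visited so far: [17, 13]
  queue [24, 2] -> pop 24, enqueue [30], visited so far: [17, 13, 24]
  queue [2, 30] -> pop 2, enqueue [11], visited so far: [17, 13, 24, 2]
  queue [30, 11] -> pop 30, enqueue [49], visited so far: [17, 13, 24, 2, 30]
  queue [11, 49] -> pop 11, enqueue [10], visited so far: [17, 13, 24, 2, 30, 11]
  queue [49, 10] -> pop 49, enqueue [40], visited so far: [17, 13, 24, 2, 30, 11, 49]
  queue [10, 40] -> pop 10, enqueue [none], visited so far: [17, 13, 24, 2, 30, 11, 49, 10]
  queue [40] -> pop 40, enqueue [none], visited so far: [17, 13, 24, 2, 30, 11, 49, 10, 40]
Result: [17, 13, 24, 2, 30, 11, 49, 10, 40]


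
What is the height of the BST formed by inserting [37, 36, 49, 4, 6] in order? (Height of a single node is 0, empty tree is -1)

Insertion order: [37, 36, 49, 4, 6]
Tree (level-order array): [37, 36, 49, 4, None, None, None, None, 6]
Compute height bottom-up (empty subtree = -1):
  height(6) = 1 + max(-1, -1) = 0
  height(4) = 1 + max(-1, 0) = 1
  height(36) = 1 + max(1, -1) = 2
  height(49) = 1 + max(-1, -1) = 0
  height(37) = 1 + max(2, 0) = 3
Height = 3


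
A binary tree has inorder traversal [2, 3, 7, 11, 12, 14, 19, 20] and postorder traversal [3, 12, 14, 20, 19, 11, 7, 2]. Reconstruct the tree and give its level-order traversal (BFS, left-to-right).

Inorder:   [2, 3, 7, 11, 12, 14, 19, 20]
Postorder: [3, 12, 14, 20, 19, 11, 7, 2]
Algorithm: postorder visits root last, so walk postorder right-to-left;
each value is the root of the current inorder slice — split it at that
value, recurse on the right subtree first, then the left.
Recursive splits:
  root=2; inorder splits into left=[], right=[3, 7, 11, 12, 14, 19, 20]
  root=7; inorder splits into left=[3], right=[11, 12, 14, 19, 20]
  root=11; inorder splits into left=[], right=[12, 14, 19, 20]
  root=19; inorder splits into left=[12, 14], right=[20]
  root=20; inorder splits into left=[], right=[]
  root=14; inorder splits into left=[12], right=[]
  root=12; inorder splits into left=[], right=[]
  root=3; inorder splits into left=[], right=[]
Reconstructed level-order: [2, 7, 3, 11, 19, 14, 20, 12]


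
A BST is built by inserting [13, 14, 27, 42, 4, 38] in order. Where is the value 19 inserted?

Starting tree (level order): [13, 4, 14, None, None, None, 27, None, 42, 38]
Insertion path: 13 -> 14 -> 27
Result: insert 19 as left child of 27
Final tree (level order): [13, 4, 14, None, None, None, 27, 19, 42, None, None, 38]


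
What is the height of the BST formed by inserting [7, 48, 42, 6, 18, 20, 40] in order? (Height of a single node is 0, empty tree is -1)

Insertion order: [7, 48, 42, 6, 18, 20, 40]
Tree (level-order array): [7, 6, 48, None, None, 42, None, 18, None, None, 20, None, 40]
Compute height bottom-up (empty subtree = -1):
  height(6) = 1 + max(-1, -1) = 0
  height(40) = 1 + max(-1, -1) = 0
  height(20) = 1 + max(-1, 0) = 1
  height(18) = 1 + max(-1, 1) = 2
  height(42) = 1 + max(2, -1) = 3
  height(48) = 1 + max(3, -1) = 4
  height(7) = 1 + max(0, 4) = 5
Height = 5


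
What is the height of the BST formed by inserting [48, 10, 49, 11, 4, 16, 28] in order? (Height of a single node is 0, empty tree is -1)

Insertion order: [48, 10, 49, 11, 4, 16, 28]
Tree (level-order array): [48, 10, 49, 4, 11, None, None, None, None, None, 16, None, 28]
Compute height bottom-up (empty subtree = -1):
  height(4) = 1 + max(-1, -1) = 0
  height(28) = 1 + max(-1, -1) = 0
  height(16) = 1 + max(-1, 0) = 1
  height(11) = 1 + max(-1, 1) = 2
  height(10) = 1 + max(0, 2) = 3
  height(49) = 1 + max(-1, -1) = 0
  height(48) = 1 + max(3, 0) = 4
Height = 4


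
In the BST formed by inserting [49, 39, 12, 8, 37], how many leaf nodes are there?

Tree built from: [49, 39, 12, 8, 37]
Tree (level-order array): [49, 39, None, 12, None, 8, 37]
Rule: A leaf has 0 children.
Per-node child counts:
  node 49: 1 child(ren)
  node 39: 1 child(ren)
  node 12: 2 child(ren)
  node 8: 0 child(ren)
  node 37: 0 child(ren)
Matching nodes: [8, 37]
Count of leaf nodes: 2


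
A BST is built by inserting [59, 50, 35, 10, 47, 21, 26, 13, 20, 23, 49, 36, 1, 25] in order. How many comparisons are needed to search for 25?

Search path for 25: 59 -> 50 -> 35 -> 10 -> 21 -> 26 -> 23 -> 25
Found: True
Comparisons: 8


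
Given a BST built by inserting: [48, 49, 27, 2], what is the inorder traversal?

Tree insertion order: [48, 49, 27, 2]
Tree (level-order array): [48, 27, 49, 2]
Inorder traversal: [2, 27, 48, 49]


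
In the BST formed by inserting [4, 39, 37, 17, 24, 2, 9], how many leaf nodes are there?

Tree built from: [4, 39, 37, 17, 24, 2, 9]
Tree (level-order array): [4, 2, 39, None, None, 37, None, 17, None, 9, 24]
Rule: A leaf has 0 children.
Per-node child counts:
  node 4: 2 child(ren)
  node 2: 0 child(ren)
  node 39: 1 child(ren)
  node 37: 1 child(ren)
  node 17: 2 child(ren)
  node 9: 0 child(ren)
  node 24: 0 child(ren)
Matching nodes: [2, 9, 24]
Count of leaf nodes: 3


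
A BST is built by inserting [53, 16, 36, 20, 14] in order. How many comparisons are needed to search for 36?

Search path for 36: 53 -> 16 -> 36
Found: True
Comparisons: 3


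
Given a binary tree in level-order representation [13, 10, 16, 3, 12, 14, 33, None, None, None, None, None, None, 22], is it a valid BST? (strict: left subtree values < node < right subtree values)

Level-order array: [13, 10, 16, 3, 12, 14, 33, None, None, None, None, None, None, 22]
Validate using subtree bounds (lo, hi): at each node, require lo < value < hi,
then recurse left with hi=value and right with lo=value.
Preorder trace (stopping at first violation):
  at node 13 with bounds (-inf, +inf): OK
  at node 10 with bounds (-inf, 13): OK
  at node 3 with bounds (-inf, 10): OK
  at node 12 with bounds (10, 13): OK
  at node 16 with bounds (13, +inf): OK
  at node 14 with bounds (13, 16): OK
  at node 33 with bounds (16, +inf): OK
  at node 22 with bounds (16, 33): OK
No violation found at any node.
Result: Valid BST


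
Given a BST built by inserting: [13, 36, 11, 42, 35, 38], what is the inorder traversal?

Tree insertion order: [13, 36, 11, 42, 35, 38]
Tree (level-order array): [13, 11, 36, None, None, 35, 42, None, None, 38]
Inorder traversal: [11, 13, 35, 36, 38, 42]


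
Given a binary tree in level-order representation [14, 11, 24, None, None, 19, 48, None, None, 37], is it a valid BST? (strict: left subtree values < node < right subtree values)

Level-order array: [14, 11, 24, None, None, 19, 48, None, None, 37]
Validate using subtree bounds (lo, hi): at each node, require lo < value < hi,
then recurse left with hi=value and right with lo=value.
Preorder trace (stopping at first violation):
  at node 14 with bounds (-inf, +inf): OK
  at node 11 with bounds (-inf, 14): OK
  at node 24 with bounds (14, +inf): OK
  at node 19 with bounds (14, 24): OK
  at node 48 with bounds (24, +inf): OK
  at node 37 with bounds (24, 48): OK
No violation found at any node.
Result: Valid BST


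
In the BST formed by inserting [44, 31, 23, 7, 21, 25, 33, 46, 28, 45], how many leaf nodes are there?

Tree built from: [44, 31, 23, 7, 21, 25, 33, 46, 28, 45]
Tree (level-order array): [44, 31, 46, 23, 33, 45, None, 7, 25, None, None, None, None, None, 21, None, 28]
Rule: A leaf has 0 children.
Per-node child counts:
  node 44: 2 child(ren)
  node 31: 2 child(ren)
  node 23: 2 child(ren)
  node 7: 1 child(ren)
  node 21: 0 child(ren)
  node 25: 1 child(ren)
  node 28: 0 child(ren)
  node 33: 0 child(ren)
  node 46: 1 child(ren)
  node 45: 0 child(ren)
Matching nodes: [21, 28, 33, 45]
Count of leaf nodes: 4


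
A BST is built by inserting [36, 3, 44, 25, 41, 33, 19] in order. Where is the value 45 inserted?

Starting tree (level order): [36, 3, 44, None, 25, 41, None, 19, 33]
Insertion path: 36 -> 44
Result: insert 45 as right child of 44
Final tree (level order): [36, 3, 44, None, 25, 41, 45, 19, 33]


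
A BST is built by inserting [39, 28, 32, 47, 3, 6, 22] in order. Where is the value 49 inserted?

Starting tree (level order): [39, 28, 47, 3, 32, None, None, None, 6, None, None, None, 22]
Insertion path: 39 -> 47
Result: insert 49 as right child of 47
Final tree (level order): [39, 28, 47, 3, 32, None, 49, None, 6, None, None, None, None, None, 22]


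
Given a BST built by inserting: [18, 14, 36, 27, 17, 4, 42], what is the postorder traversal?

Tree insertion order: [18, 14, 36, 27, 17, 4, 42]
Tree (level-order array): [18, 14, 36, 4, 17, 27, 42]
Postorder traversal: [4, 17, 14, 27, 42, 36, 18]


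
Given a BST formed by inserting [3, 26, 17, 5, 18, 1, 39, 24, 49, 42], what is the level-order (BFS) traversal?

Tree insertion order: [3, 26, 17, 5, 18, 1, 39, 24, 49, 42]
Tree (level-order array): [3, 1, 26, None, None, 17, 39, 5, 18, None, 49, None, None, None, 24, 42]
BFS from the root, enqueuing left then right child of each popped node:
  queue [3] -> pop 3, enqueue [1, 26], visited so far: [3]
  queue [1, 26] -> pop 1, enqueue [none], visited so far: [3, 1]
  queue [26] -> pop 26, enqueue [17, 39], visited so far: [3, 1, 26]
  queue [17, 39] -> pop 17, enqueue [5, 18], visited so far: [3, 1, 26, 17]
  queue [39, 5, 18] -> pop 39, enqueue [49], visited so far: [3, 1, 26, 17, 39]
  queue [5, 18, 49] -> pop 5, enqueue [none], visited so far: [3, 1, 26, 17, 39, 5]
  queue [18, 49] -> pop 18, enqueue [24], visited so far: [3, 1, 26, 17, 39, 5, 18]
  queue [49, 24] -> pop 49, enqueue [42], visited so far: [3, 1, 26, 17, 39, 5, 18, 49]
  queue [24, 42] -> pop 24, enqueue [none], visited so far: [3, 1, 26, 17, 39, 5, 18, 49, 24]
  queue [42] -> pop 42, enqueue [none], visited so far: [3, 1, 26, 17, 39, 5, 18, 49, 24, 42]
Result: [3, 1, 26, 17, 39, 5, 18, 49, 24, 42]


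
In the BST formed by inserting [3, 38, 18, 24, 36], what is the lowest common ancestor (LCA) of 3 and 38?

Tree insertion order: [3, 38, 18, 24, 36]
Tree (level-order array): [3, None, 38, 18, None, None, 24, None, 36]
In a BST, the LCA of p=3, q=38 is the first node v on the
root-to-leaf path with p <= v <= q (go left if both < v, right if both > v).
Walk from root:
  at 3: 3 <= 3 <= 38, this is the LCA
LCA = 3


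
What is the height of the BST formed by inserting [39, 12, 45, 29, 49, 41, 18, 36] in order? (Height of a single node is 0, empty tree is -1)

Insertion order: [39, 12, 45, 29, 49, 41, 18, 36]
Tree (level-order array): [39, 12, 45, None, 29, 41, 49, 18, 36]
Compute height bottom-up (empty subtree = -1):
  height(18) = 1 + max(-1, -1) = 0
  height(36) = 1 + max(-1, -1) = 0
  height(29) = 1 + max(0, 0) = 1
  height(12) = 1 + max(-1, 1) = 2
  height(41) = 1 + max(-1, -1) = 0
  height(49) = 1 + max(-1, -1) = 0
  height(45) = 1 + max(0, 0) = 1
  height(39) = 1 + max(2, 1) = 3
Height = 3


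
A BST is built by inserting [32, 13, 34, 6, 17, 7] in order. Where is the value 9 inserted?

Starting tree (level order): [32, 13, 34, 6, 17, None, None, None, 7]
Insertion path: 32 -> 13 -> 6 -> 7
Result: insert 9 as right child of 7
Final tree (level order): [32, 13, 34, 6, 17, None, None, None, 7, None, None, None, 9]


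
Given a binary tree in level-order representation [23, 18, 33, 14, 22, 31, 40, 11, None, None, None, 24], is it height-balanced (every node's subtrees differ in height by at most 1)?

Tree (level-order array): [23, 18, 33, 14, 22, 31, 40, 11, None, None, None, 24]
Definition: a tree is height-balanced if, at every node, |h(left) - h(right)| <= 1 (empty subtree has height -1).
Bottom-up per-node check:
  node 11: h_left=-1, h_right=-1, diff=0 [OK], height=0
  node 14: h_left=0, h_right=-1, diff=1 [OK], height=1
  node 22: h_left=-1, h_right=-1, diff=0 [OK], height=0
  node 18: h_left=1, h_right=0, diff=1 [OK], height=2
  node 24: h_left=-1, h_right=-1, diff=0 [OK], height=0
  node 31: h_left=0, h_right=-1, diff=1 [OK], height=1
  node 40: h_left=-1, h_right=-1, diff=0 [OK], height=0
  node 33: h_left=1, h_right=0, diff=1 [OK], height=2
  node 23: h_left=2, h_right=2, diff=0 [OK], height=3
All nodes satisfy the balance condition.
Result: Balanced


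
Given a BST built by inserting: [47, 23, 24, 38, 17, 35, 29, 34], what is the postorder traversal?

Tree insertion order: [47, 23, 24, 38, 17, 35, 29, 34]
Tree (level-order array): [47, 23, None, 17, 24, None, None, None, 38, 35, None, 29, None, None, 34]
Postorder traversal: [17, 34, 29, 35, 38, 24, 23, 47]


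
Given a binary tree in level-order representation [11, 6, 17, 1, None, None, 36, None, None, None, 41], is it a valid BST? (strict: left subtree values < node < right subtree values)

Level-order array: [11, 6, 17, 1, None, None, 36, None, None, None, 41]
Validate using subtree bounds (lo, hi): at each node, require lo < value < hi,
then recurse left with hi=value and right with lo=value.
Preorder trace (stopping at first violation):
  at node 11 with bounds (-inf, +inf): OK
  at node 6 with bounds (-inf, 11): OK
  at node 1 with bounds (-inf, 6): OK
  at node 17 with bounds (11, +inf): OK
  at node 36 with bounds (17, +inf): OK
  at node 41 with bounds (36, +inf): OK
No violation found at any node.
Result: Valid BST


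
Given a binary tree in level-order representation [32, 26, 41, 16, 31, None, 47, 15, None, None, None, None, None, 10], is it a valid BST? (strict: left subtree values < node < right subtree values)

Level-order array: [32, 26, 41, 16, 31, None, 47, 15, None, None, None, None, None, 10]
Validate using subtree bounds (lo, hi): at each node, require lo < value < hi,
then recurse left with hi=value and right with lo=value.
Preorder trace (stopping at first violation):
  at node 32 with bounds (-inf, +inf): OK
  at node 26 with bounds (-inf, 32): OK
  at node 16 with bounds (-inf, 26): OK
  at node 15 with bounds (-inf, 16): OK
  at node 10 with bounds (-inf, 15): OK
  at node 31 with bounds (26, 32): OK
  at node 41 with bounds (32, +inf): OK
  at node 47 with bounds (41, +inf): OK
No violation found at any node.
Result: Valid BST


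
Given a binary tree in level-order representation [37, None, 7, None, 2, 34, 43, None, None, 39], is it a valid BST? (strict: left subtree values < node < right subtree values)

Level-order array: [37, None, 7, None, 2, 34, 43, None, None, 39]
Validate using subtree bounds (lo, hi): at each node, require lo < value < hi,
then recurse left with hi=value and right with lo=value.
Preorder trace (stopping at first violation):
  at node 37 with bounds (-inf, +inf): OK
  at node 7 with bounds (37, +inf): VIOLATION
Node 7 violates its bound: not (37 < 7 < +inf).
Result: Not a valid BST


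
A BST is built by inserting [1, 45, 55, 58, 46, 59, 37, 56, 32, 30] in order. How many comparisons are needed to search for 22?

Search path for 22: 1 -> 45 -> 37 -> 32 -> 30
Found: False
Comparisons: 5


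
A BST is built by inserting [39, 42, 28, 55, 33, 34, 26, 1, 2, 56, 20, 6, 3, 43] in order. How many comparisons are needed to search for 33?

Search path for 33: 39 -> 28 -> 33
Found: True
Comparisons: 3


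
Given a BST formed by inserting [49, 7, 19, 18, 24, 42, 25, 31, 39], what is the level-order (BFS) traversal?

Tree insertion order: [49, 7, 19, 18, 24, 42, 25, 31, 39]
Tree (level-order array): [49, 7, None, None, 19, 18, 24, None, None, None, 42, 25, None, None, 31, None, 39]
BFS from the root, enqueuing left then right child of each popped node:
  queue [49] -> pop 49, enqueue [7], visited so far: [49]
  queue [7] -> pop 7, enqueue [19], visited so far: [49, 7]
  queue [19] -> pop 19, enqueue [18, 24], visited so far: [49, 7, 19]
  queue [18, 24] -> pop 18, enqueue [none], visited so far: [49, 7, 19, 18]
  queue [24] -> pop 24, enqueue [42], visited so far: [49, 7, 19, 18, 24]
  queue [42] -> pop 42, enqueue [25], visited so far: [49, 7, 19, 18, 24, 42]
  queue [25] -> pop 25, enqueue [31], visited so far: [49, 7, 19, 18, 24, 42, 25]
  queue [31] -> pop 31, enqueue [39], visited so far: [49, 7, 19, 18, 24, 42, 25, 31]
  queue [39] -> pop 39, enqueue [none], visited so far: [49, 7, 19, 18, 24, 42, 25, 31, 39]
Result: [49, 7, 19, 18, 24, 42, 25, 31, 39]


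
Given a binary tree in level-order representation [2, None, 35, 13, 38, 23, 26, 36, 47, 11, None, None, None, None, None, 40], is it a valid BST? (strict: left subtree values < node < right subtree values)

Level-order array: [2, None, 35, 13, 38, 23, 26, 36, 47, 11, None, None, None, None, None, 40]
Validate using subtree bounds (lo, hi): at each node, require lo < value < hi,
then recurse left with hi=value and right with lo=value.
Preorder trace (stopping at first violation):
  at node 2 with bounds (-inf, +inf): OK
  at node 35 with bounds (2, +inf): OK
  at node 13 with bounds (2, 35): OK
  at node 23 with bounds (2, 13): VIOLATION
Node 23 violates its bound: not (2 < 23 < 13).
Result: Not a valid BST


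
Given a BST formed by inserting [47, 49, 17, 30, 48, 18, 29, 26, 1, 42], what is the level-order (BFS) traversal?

Tree insertion order: [47, 49, 17, 30, 48, 18, 29, 26, 1, 42]
Tree (level-order array): [47, 17, 49, 1, 30, 48, None, None, None, 18, 42, None, None, None, 29, None, None, 26]
BFS from the root, enqueuing left then right child of each popped node:
  queue [47] -> pop 47, enqueue [17, 49], visited so far: [47]
  queue [17, 49] -> pop 17, enqueue [1, 30], visited so far: [47, 17]
  queue [49, 1, 30] -> pop 49, enqueue [48], visited so far: [47, 17, 49]
  queue [1, 30, 48] -> pop 1, enqueue [none], visited so far: [47, 17, 49, 1]
  queue [30, 48] -> pop 30, enqueue [18, 42], visited so far: [47, 17, 49, 1, 30]
  queue [48, 18, 42] -> pop 48, enqueue [none], visited so far: [47, 17, 49, 1, 30, 48]
  queue [18, 42] -> pop 18, enqueue [29], visited so far: [47, 17, 49, 1, 30, 48, 18]
  queue [42, 29] -> pop 42, enqueue [none], visited so far: [47, 17, 49, 1, 30, 48, 18, 42]
  queue [29] -> pop 29, enqueue [26], visited so far: [47, 17, 49, 1, 30, 48, 18, 42, 29]
  queue [26] -> pop 26, enqueue [none], visited so far: [47, 17, 49, 1, 30, 48, 18, 42, 29, 26]
Result: [47, 17, 49, 1, 30, 48, 18, 42, 29, 26]


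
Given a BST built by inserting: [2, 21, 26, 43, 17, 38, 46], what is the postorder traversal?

Tree insertion order: [2, 21, 26, 43, 17, 38, 46]
Tree (level-order array): [2, None, 21, 17, 26, None, None, None, 43, 38, 46]
Postorder traversal: [17, 38, 46, 43, 26, 21, 2]


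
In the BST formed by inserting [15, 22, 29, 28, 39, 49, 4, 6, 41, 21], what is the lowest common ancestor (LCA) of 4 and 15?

Tree insertion order: [15, 22, 29, 28, 39, 49, 4, 6, 41, 21]
Tree (level-order array): [15, 4, 22, None, 6, 21, 29, None, None, None, None, 28, 39, None, None, None, 49, 41]
In a BST, the LCA of p=4, q=15 is the first node v on the
root-to-leaf path with p <= v <= q (go left if both < v, right if both > v).
Walk from root:
  at 15: 4 <= 15 <= 15, this is the LCA
LCA = 15


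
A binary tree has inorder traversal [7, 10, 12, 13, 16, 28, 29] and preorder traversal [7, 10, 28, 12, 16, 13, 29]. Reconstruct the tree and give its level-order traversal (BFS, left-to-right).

Inorder:  [7, 10, 12, 13, 16, 28, 29]
Preorder: [7, 10, 28, 12, 16, 13, 29]
Algorithm: preorder visits root first, so consume preorder in order;
for each root, split the current inorder slice at that value into
left-subtree inorder and right-subtree inorder, then recurse.
Recursive splits:
  root=7; inorder splits into left=[], right=[10, 12, 13, 16, 28, 29]
  root=10; inorder splits into left=[], right=[12, 13, 16, 28, 29]
  root=28; inorder splits into left=[12, 13, 16], right=[29]
  root=12; inorder splits into left=[], right=[13, 16]
  root=16; inorder splits into left=[13], right=[]
  root=13; inorder splits into left=[], right=[]
  root=29; inorder splits into left=[], right=[]
Reconstructed level-order: [7, 10, 28, 12, 29, 16, 13]


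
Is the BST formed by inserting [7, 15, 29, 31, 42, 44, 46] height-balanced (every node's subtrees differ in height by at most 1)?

Tree (level-order array): [7, None, 15, None, 29, None, 31, None, 42, None, 44, None, 46]
Definition: a tree is height-balanced if, at every node, |h(left) - h(right)| <= 1 (empty subtree has height -1).
Bottom-up per-node check:
  node 46: h_left=-1, h_right=-1, diff=0 [OK], height=0
  node 44: h_left=-1, h_right=0, diff=1 [OK], height=1
  node 42: h_left=-1, h_right=1, diff=2 [FAIL (|-1-1|=2 > 1)], height=2
  node 31: h_left=-1, h_right=2, diff=3 [FAIL (|-1-2|=3 > 1)], height=3
  node 29: h_left=-1, h_right=3, diff=4 [FAIL (|-1-3|=4 > 1)], height=4
  node 15: h_left=-1, h_right=4, diff=5 [FAIL (|-1-4|=5 > 1)], height=5
  node 7: h_left=-1, h_right=5, diff=6 [FAIL (|-1-5|=6 > 1)], height=6
Node 42 violates the condition: |-1 - 1| = 2 > 1.
Result: Not balanced


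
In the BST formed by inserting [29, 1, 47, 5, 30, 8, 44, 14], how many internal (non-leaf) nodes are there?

Tree built from: [29, 1, 47, 5, 30, 8, 44, 14]
Tree (level-order array): [29, 1, 47, None, 5, 30, None, None, 8, None, 44, None, 14]
Rule: An internal node has at least one child.
Per-node child counts:
  node 29: 2 child(ren)
  node 1: 1 child(ren)
  node 5: 1 child(ren)
  node 8: 1 child(ren)
  node 14: 0 child(ren)
  node 47: 1 child(ren)
  node 30: 1 child(ren)
  node 44: 0 child(ren)
Matching nodes: [29, 1, 5, 8, 47, 30]
Count of internal (non-leaf) nodes: 6


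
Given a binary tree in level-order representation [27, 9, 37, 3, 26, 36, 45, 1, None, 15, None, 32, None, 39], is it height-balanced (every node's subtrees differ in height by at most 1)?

Tree (level-order array): [27, 9, 37, 3, 26, 36, 45, 1, None, 15, None, 32, None, 39]
Definition: a tree is height-balanced if, at every node, |h(left) - h(right)| <= 1 (empty subtree has height -1).
Bottom-up per-node check:
  node 1: h_left=-1, h_right=-1, diff=0 [OK], height=0
  node 3: h_left=0, h_right=-1, diff=1 [OK], height=1
  node 15: h_left=-1, h_right=-1, diff=0 [OK], height=0
  node 26: h_left=0, h_right=-1, diff=1 [OK], height=1
  node 9: h_left=1, h_right=1, diff=0 [OK], height=2
  node 32: h_left=-1, h_right=-1, diff=0 [OK], height=0
  node 36: h_left=0, h_right=-1, diff=1 [OK], height=1
  node 39: h_left=-1, h_right=-1, diff=0 [OK], height=0
  node 45: h_left=0, h_right=-1, diff=1 [OK], height=1
  node 37: h_left=1, h_right=1, diff=0 [OK], height=2
  node 27: h_left=2, h_right=2, diff=0 [OK], height=3
All nodes satisfy the balance condition.
Result: Balanced


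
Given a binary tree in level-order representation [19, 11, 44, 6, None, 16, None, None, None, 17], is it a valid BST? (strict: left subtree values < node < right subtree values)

Level-order array: [19, 11, 44, 6, None, 16, None, None, None, 17]
Validate using subtree bounds (lo, hi): at each node, require lo < value < hi,
then recurse left with hi=value and right with lo=value.
Preorder trace (stopping at first violation):
  at node 19 with bounds (-inf, +inf): OK
  at node 11 with bounds (-inf, 19): OK
  at node 6 with bounds (-inf, 11): OK
  at node 44 with bounds (19, +inf): OK
  at node 16 with bounds (19, 44): VIOLATION
Node 16 violates its bound: not (19 < 16 < 44).
Result: Not a valid BST


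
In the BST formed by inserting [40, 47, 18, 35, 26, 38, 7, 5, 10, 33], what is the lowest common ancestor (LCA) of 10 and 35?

Tree insertion order: [40, 47, 18, 35, 26, 38, 7, 5, 10, 33]
Tree (level-order array): [40, 18, 47, 7, 35, None, None, 5, 10, 26, 38, None, None, None, None, None, 33]
In a BST, the LCA of p=10, q=35 is the first node v on the
root-to-leaf path with p <= v <= q (go left if both < v, right if both > v).
Walk from root:
  at 40: both 10 and 35 < 40, go left
  at 18: 10 <= 18 <= 35, this is the LCA
LCA = 18


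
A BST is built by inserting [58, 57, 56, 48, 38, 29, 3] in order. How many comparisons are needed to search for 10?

Search path for 10: 58 -> 57 -> 56 -> 48 -> 38 -> 29 -> 3
Found: False
Comparisons: 7


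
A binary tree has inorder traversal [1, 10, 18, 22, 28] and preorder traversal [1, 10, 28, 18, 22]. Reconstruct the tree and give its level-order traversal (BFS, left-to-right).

Inorder:  [1, 10, 18, 22, 28]
Preorder: [1, 10, 28, 18, 22]
Algorithm: preorder visits root first, so consume preorder in order;
for each root, split the current inorder slice at that value into
left-subtree inorder and right-subtree inorder, then recurse.
Recursive splits:
  root=1; inorder splits into left=[], right=[10, 18, 22, 28]
  root=10; inorder splits into left=[], right=[18, 22, 28]
  root=28; inorder splits into left=[18, 22], right=[]
  root=18; inorder splits into left=[], right=[22]
  root=22; inorder splits into left=[], right=[]
Reconstructed level-order: [1, 10, 28, 18, 22]


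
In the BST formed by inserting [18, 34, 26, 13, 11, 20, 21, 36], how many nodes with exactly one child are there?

Tree built from: [18, 34, 26, 13, 11, 20, 21, 36]
Tree (level-order array): [18, 13, 34, 11, None, 26, 36, None, None, 20, None, None, None, None, 21]
Rule: These are nodes with exactly 1 non-null child.
Per-node child counts:
  node 18: 2 child(ren)
  node 13: 1 child(ren)
  node 11: 0 child(ren)
  node 34: 2 child(ren)
  node 26: 1 child(ren)
  node 20: 1 child(ren)
  node 21: 0 child(ren)
  node 36: 0 child(ren)
Matching nodes: [13, 26, 20]
Count of nodes with exactly one child: 3


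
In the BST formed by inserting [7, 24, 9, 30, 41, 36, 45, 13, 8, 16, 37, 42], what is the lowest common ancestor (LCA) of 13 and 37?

Tree insertion order: [7, 24, 9, 30, 41, 36, 45, 13, 8, 16, 37, 42]
Tree (level-order array): [7, None, 24, 9, 30, 8, 13, None, 41, None, None, None, 16, 36, 45, None, None, None, 37, 42]
In a BST, the LCA of p=13, q=37 is the first node v on the
root-to-leaf path with p <= v <= q (go left if both < v, right if both > v).
Walk from root:
  at 7: both 13 and 37 > 7, go right
  at 24: 13 <= 24 <= 37, this is the LCA
LCA = 24


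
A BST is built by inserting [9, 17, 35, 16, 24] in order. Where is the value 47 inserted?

Starting tree (level order): [9, None, 17, 16, 35, None, None, 24]
Insertion path: 9 -> 17 -> 35
Result: insert 47 as right child of 35
Final tree (level order): [9, None, 17, 16, 35, None, None, 24, 47]


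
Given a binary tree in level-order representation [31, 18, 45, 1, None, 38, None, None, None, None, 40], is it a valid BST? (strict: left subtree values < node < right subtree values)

Level-order array: [31, 18, 45, 1, None, 38, None, None, None, None, 40]
Validate using subtree bounds (lo, hi): at each node, require lo < value < hi,
then recurse left with hi=value and right with lo=value.
Preorder trace (stopping at first violation):
  at node 31 with bounds (-inf, +inf): OK
  at node 18 with bounds (-inf, 31): OK
  at node 1 with bounds (-inf, 18): OK
  at node 45 with bounds (31, +inf): OK
  at node 38 with bounds (31, 45): OK
  at node 40 with bounds (38, 45): OK
No violation found at any node.
Result: Valid BST


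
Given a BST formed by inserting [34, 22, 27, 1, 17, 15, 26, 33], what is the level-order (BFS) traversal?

Tree insertion order: [34, 22, 27, 1, 17, 15, 26, 33]
Tree (level-order array): [34, 22, None, 1, 27, None, 17, 26, 33, 15]
BFS from the root, enqueuing left then right child of each popped node:
  queue [34] -> pop 34, enqueue [22], visited so far: [34]
  queue [22] -> pop 22, enqueue [1, 27], visited so far: [34, 22]
  queue [1, 27] -> pop 1, enqueue [17], visited so far: [34, 22, 1]
  queue [27, 17] -> pop 27, enqueue [26, 33], visited so far: [34, 22, 1, 27]
  queue [17, 26, 33] -> pop 17, enqueue [15], visited so far: [34, 22, 1, 27, 17]
  queue [26, 33, 15] -> pop 26, enqueue [none], visited so far: [34, 22, 1, 27, 17, 26]
  queue [33, 15] -> pop 33, enqueue [none], visited so far: [34, 22, 1, 27, 17, 26, 33]
  queue [15] -> pop 15, enqueue [none], visited so far: [34, 22, 1, 27, 17, 26, 33, 15]
Result: [34, 22, 1, 27, 17, 26, 33, 15]


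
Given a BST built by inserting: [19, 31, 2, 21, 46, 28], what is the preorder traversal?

Tree insertion order: [19, 31, 2, 21, 46, 28]
Tree (level-order array): [19, 2, 31, None, None, 21, 46, None, 28]
Preorder traversal: [19, 2, 31, 21, 28, 46]


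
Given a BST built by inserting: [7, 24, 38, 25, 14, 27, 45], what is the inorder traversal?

Tree insertion order: [7, 24, 38, 25, 14, 27, 45]
Tree (level-order array): [7, None, 24, 14, 38, None, None, 25, 45, None, 27]
Inorder traversal: [7, 14, 24, 25, 27, 38, 45]


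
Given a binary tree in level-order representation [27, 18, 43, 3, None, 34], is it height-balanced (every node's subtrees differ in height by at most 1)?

Tree (level-order array): [27, 18, 43, 3, None, 34]
Definition: a tree is height-balanced if, at every node, |h(left) - h(right)| <= 1 (empty subtree has height -1).
Bottom-up per-node check:
  node 3: h_left=-1, h_right=-1, diff=0 [OK], height=0
  node 18: h_left=0, h_right=-1, diff=1 [OK], height=1
  node 34: h_left=-1, h_right=-1, diff=0 [OK], height=0
  node 43: h_left=0, h_right=-1, diff=1 [OK], height=1
  node 27: h_left=1, h_right=1, diff=0 [OK], height=2
All nodes satisfy the balance condition.
Result: Balanced


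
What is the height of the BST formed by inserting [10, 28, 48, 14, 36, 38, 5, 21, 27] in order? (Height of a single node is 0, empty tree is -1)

Insertion order: [10, 28, 48, 14, 36, 38, 5, 21, 27]
Tree (level-order array): [10, 5, 28, None, None, 14, 48, None, 21, 36, None, None, 27, None, 38]
Compute height bottom-up (empty subtree = -1):
  height(5) = 1 + max(-1, -1) = 0
  height(27) = 1 + max(-1, -1) = 0
  height(21) = 1 + max(-1, 0) = 1
  height(14) = 1 + max(-1, 1) = 2
  height(38) = 1 + max(-1, -1) = 0
  height(36) = 1 + max(-1, 0) = 1
  height(48) = 1 + max(1, -1) = 2
  height(28) = 1 + max(2, 2) = 3
  height(10) = 1 + max(0, 3) = 4
Height = 4


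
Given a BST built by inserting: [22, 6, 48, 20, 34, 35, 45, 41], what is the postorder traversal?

Tree insertion order: [22, 6, 48, 20, 34, 35, 45, 41]
Tree (level-order array): [22, 6, 48, None, 20, 34, None, None, None, None, 35, None, 45, 41]
Postorder traversal: [20, 6, 41, 45, 35, 34, 48, 22]


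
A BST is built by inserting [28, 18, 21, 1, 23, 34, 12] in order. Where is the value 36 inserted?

Starting tree (level order): [28, 18, 34, 1, 21, None, None, None, 12, None, 23]
Insertion path: 28 -> 34
Result: insert 36 as right child of 34
Final tree (level order): [28, 18, 34, 1, 21, None, 36, None, 12, None, 23]


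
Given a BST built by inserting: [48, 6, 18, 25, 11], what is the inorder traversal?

Tree insertion order: [48, 6, 18, 25, 11]
Tree (level-order array): [48, 6, None, None, 18, 11, 25]
Inorder traversal: [6, 11, 18, 25, 48]


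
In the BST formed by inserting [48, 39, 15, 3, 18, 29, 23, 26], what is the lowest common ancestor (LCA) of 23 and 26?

Tree insertion order: [48, 39, 15, 3, 18, 29, 23, 26]
Tree (level-order array): [48, 39, None, 15, None, 3, 18, None, None, None, 29, 23, None, None, 26]
In a BST, the LCA of p=23, q=26 is the first node v on the
root-to-leaf path with p <= v <= q (go left if both < v, right if both > v).
Walk from root:
  at 48: both 23 and 26 < 48, go left
  at 39: both 23 and 26 < 39, go left
  at 15: both 23 and 26 > 15, go right
  at 18: both 23 and 26 > 18, go right
  at 29: both 23 and 26 < 29, go left
  at 23: 23 <= 23 <= 26, this is the LCA
LCA = 23


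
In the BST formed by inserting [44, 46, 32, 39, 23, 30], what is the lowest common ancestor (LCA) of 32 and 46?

Tree insertion order: [44, 46, 32, 39, 23, 30]
Tree (level-order array): [44, 32, 46, 23, 39, None, None, None, 30]
In a BST, the LCA of p=32, q=46 is the first node v on the
root-to-leaf path with p <= v <= q (go left if both < v, right if both > v).
Walk from root:
  at 44: 32 <= 44 <= 46, this is the LCA
LCA = 44
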